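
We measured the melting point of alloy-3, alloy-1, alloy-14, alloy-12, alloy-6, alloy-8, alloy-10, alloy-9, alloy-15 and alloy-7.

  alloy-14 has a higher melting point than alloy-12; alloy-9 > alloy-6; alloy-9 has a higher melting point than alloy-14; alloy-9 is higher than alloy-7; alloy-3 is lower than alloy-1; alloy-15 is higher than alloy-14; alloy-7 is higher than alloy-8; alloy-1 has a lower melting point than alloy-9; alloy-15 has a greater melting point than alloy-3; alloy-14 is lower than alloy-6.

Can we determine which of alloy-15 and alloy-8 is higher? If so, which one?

Following every chain through alloy-8: above alloy-8 we get alloy-7, alloy-9.
alloy-15 is not reached, and no chain runs the other way from alloy-15 to alloy-8.
So the given relations leave the order of alloy-8 and alloy-15 undetermined.

undetermined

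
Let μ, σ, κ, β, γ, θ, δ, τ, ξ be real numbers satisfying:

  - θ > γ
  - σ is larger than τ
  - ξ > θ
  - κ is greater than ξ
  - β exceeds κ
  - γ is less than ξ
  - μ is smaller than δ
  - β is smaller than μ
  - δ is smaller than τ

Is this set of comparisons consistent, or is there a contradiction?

Every relation is compatible with γ < θ < ξ < κ < β < μ < δ < τ < σ; the set is consistent.

consistent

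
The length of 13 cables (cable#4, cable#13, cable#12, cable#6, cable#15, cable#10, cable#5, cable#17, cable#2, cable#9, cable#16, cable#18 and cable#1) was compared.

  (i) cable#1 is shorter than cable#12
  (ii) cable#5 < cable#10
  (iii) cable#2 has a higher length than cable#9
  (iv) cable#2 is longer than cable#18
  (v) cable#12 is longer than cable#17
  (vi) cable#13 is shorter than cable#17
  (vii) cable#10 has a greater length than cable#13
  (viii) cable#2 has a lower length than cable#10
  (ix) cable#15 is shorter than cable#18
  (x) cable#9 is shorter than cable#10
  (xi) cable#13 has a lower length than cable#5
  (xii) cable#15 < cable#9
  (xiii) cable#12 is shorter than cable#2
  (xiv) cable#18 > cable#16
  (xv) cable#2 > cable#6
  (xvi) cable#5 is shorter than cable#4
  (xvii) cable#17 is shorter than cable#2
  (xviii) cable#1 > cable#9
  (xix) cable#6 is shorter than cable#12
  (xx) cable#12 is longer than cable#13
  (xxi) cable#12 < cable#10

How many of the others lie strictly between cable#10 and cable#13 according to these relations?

Chaining upward from cable#13 reaches: cable#17, cable#5, cable#12, cable#4, cable#2.
Chaining downward from cable#10 reaches: cable#15, cable#17, cable#9, cable#1, cable#6, cable#5, cable#16, cable#12, cable#18, cable#2.
Strictly between cable#13 and cable#10 are those in both lists: cable#17, cable#5, cable#12, cable#2 — 4 elements.

4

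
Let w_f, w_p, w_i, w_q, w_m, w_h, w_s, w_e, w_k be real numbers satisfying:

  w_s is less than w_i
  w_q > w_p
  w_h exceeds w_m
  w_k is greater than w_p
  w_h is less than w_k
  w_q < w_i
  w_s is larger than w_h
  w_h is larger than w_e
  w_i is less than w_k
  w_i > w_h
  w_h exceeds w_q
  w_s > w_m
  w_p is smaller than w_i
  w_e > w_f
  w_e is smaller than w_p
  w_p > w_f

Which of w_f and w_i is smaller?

Link the given pairs in sequence: w_f < w_e; w_e < w_p; w_p < w_q; w_q < w_h; w_h < w_s; w_s < w_i.
Chaining these gives w_f < w_e < w_p < w_q < w_h < w_s < w_i.
So w_f < w_i; w_f is the smaller of the two.

w_f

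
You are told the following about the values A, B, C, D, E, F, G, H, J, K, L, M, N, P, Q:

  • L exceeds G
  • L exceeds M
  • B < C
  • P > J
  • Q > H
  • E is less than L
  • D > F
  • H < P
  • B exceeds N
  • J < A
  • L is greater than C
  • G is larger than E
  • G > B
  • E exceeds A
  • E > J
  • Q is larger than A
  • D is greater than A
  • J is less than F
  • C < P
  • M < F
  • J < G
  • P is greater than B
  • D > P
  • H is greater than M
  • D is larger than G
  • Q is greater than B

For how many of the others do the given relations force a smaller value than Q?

Directly below Q: B, A, H.
One step further: J, N, M (6 so far).
Nothing else is reachable below Q; 6 in all.

6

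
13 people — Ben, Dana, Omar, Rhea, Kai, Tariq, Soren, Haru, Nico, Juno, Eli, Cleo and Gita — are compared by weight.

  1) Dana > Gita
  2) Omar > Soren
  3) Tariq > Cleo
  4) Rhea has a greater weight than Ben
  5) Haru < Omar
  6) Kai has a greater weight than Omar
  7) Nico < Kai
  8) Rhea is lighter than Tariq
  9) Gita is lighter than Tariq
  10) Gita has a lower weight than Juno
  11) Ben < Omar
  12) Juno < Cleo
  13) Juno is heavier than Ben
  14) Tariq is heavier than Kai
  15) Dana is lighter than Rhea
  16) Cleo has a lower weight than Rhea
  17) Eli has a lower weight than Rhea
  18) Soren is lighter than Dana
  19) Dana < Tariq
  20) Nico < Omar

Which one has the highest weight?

Soren is not greatest since Soren < Omar; Nico is not greatest since Nico < Kai; Gita is not greatest since Gita < Juno; Ben is not greatest since Ben < Omar; Haru is not greatest since Haru < Omar; Omar is not greatest since Omar < Kai; Kai is not greatest since Kai < Tariq; Eli is not greatest since Eli < Rhea; Juno is not greatest since Juno < Cleo; Dana is not greatest since Dana < Rhea; Cleo is not greatest since Cleo < Tariq; Rhea is not greatest since Rhea < Tariq.
Only Tariq has nothing above it, so Tariq is the highest weight.

Tariq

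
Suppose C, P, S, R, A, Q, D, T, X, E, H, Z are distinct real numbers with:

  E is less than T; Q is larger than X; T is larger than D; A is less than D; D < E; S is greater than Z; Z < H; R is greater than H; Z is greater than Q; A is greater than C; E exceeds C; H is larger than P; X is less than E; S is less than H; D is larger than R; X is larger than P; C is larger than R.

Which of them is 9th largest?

The consecutive relations fix a unique order: P < X < Q < Z < S < H < R < C < A < D < E < T.
The 9th largest is Z.

Z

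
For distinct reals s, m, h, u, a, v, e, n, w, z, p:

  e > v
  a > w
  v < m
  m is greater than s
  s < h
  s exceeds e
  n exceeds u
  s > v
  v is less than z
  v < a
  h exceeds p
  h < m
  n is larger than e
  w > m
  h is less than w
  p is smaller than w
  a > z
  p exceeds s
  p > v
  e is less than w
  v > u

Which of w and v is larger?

v < e < s < p < h < m < w, by transitivity through e, s, p, h, m.
So v < w; w is the larger of the two.

w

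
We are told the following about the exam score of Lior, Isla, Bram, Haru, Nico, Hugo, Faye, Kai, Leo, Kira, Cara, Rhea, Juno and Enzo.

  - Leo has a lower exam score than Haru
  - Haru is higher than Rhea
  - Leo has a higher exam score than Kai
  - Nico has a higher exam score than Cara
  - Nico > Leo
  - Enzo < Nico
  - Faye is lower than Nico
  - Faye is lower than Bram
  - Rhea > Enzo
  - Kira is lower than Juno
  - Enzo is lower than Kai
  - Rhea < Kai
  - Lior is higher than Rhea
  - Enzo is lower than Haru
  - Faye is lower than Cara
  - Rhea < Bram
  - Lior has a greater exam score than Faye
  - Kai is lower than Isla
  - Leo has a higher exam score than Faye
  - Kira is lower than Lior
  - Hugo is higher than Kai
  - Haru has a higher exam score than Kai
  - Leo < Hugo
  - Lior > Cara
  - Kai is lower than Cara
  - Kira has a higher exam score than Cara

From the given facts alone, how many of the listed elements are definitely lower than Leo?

4

The elements the relations force below Leo are Enzo, Rhea, Faye, Kai — no chain reaches any other.
That is 4.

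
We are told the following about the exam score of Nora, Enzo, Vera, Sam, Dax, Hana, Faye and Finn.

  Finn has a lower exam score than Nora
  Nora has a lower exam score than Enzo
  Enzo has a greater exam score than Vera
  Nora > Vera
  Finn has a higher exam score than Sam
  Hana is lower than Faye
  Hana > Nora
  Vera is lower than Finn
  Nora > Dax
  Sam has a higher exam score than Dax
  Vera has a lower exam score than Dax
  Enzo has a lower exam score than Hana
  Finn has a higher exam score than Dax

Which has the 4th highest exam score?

Nora

The consecutive relations fix a unique order: Vera < Dax < Sam < Finn < Nora < Enzo < Hana < Faye.
The 4th largest is Nora.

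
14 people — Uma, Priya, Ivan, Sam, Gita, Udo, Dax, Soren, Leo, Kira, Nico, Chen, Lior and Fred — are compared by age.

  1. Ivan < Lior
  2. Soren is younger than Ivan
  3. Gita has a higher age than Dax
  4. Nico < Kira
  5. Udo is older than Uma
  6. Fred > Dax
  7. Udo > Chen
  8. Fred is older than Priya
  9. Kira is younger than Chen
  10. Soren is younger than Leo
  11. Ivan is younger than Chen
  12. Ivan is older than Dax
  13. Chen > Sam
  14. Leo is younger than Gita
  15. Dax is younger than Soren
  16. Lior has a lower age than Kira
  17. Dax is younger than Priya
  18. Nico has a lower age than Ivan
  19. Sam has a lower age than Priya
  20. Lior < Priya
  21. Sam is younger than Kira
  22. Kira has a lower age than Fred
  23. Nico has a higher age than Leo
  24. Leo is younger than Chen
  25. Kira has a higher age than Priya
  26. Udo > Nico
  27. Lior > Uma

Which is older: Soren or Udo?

Soren < Leo and Leo < Nico give Soren < Nico.
Then Nico < Ivan extends the chain to Ivan.
Then Ivan < Lior extends the chain to Lior.
With Lior < Priya: Soren < Leo < Nico < Ivan < Lior < Priya.
With Priya < Kira: Soren < Leo < Nico < Ivan < Lior < Priya < Kira.
Then Kira < Chen extends the chain to Chen.
With Chen < Udo: Soren < Leo < Nico < Ivan < Lior < Priya < Kira < Chen < Udo.
So Soren < Udo; Udo is the older of the two.

Udo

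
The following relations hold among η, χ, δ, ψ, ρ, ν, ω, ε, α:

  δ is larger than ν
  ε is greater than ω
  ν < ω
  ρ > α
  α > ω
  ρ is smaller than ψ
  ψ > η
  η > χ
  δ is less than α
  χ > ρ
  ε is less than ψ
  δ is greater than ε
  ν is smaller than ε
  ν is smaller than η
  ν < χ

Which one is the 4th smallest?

Piecing the relations together gives one ordering: ν < ω < ε < δ < α < ρ < χ < η < ψ.
Counting 4 from the smallest end gives δ.

δ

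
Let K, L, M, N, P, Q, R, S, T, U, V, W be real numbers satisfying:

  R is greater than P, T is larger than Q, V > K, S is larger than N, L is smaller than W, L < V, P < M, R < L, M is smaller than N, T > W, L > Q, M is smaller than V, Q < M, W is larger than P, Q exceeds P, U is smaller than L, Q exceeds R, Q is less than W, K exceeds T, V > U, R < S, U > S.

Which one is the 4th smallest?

Chaining the given pairs: P < R < Q < M < N < S < U < L < W < T < K < V.
Counting 4 from the smallest end gives M.

M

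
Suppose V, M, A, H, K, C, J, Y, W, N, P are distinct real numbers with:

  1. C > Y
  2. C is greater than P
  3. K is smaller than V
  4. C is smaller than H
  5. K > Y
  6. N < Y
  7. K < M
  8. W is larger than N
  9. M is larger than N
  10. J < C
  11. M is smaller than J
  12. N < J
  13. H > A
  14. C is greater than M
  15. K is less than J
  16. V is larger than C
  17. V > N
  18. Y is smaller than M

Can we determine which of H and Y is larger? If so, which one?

Link the given pairs in sequence: Y < K; K < M; M < J; J < C; C < H.
Together: Y < K < M < J < C < H.
So H is larger.

H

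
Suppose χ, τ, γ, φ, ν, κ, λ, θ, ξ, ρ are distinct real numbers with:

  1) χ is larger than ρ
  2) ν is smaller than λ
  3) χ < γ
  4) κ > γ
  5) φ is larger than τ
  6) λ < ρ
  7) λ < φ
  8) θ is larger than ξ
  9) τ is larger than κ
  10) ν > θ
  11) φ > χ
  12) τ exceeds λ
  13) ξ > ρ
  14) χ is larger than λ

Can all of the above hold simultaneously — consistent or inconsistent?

We have λ < ρ stated directly, yet also ρ < ξ < θ < ν < λ by chaining the others — so ρ < λ. Contradiction.

inconsistent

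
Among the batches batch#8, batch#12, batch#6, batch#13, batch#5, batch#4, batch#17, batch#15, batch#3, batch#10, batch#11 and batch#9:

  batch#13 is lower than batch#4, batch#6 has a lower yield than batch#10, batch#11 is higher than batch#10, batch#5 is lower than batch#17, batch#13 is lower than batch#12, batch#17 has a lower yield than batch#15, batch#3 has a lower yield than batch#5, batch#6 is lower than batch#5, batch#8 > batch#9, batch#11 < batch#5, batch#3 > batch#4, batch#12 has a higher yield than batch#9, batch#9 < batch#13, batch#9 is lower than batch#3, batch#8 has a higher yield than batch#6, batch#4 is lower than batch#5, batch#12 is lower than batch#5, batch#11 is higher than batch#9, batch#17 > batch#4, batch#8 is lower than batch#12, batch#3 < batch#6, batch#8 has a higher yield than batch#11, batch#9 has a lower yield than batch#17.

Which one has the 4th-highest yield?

The consecutive relations fix a unique order: batch#9 < batch#13 < batch#4 < batch#3 < batch#6 < batch#10 < batch#11 < batch#8 < batch#12 < batch#5 < batch#17 < batch#15.
The 4th largest is batch#12.

batch#12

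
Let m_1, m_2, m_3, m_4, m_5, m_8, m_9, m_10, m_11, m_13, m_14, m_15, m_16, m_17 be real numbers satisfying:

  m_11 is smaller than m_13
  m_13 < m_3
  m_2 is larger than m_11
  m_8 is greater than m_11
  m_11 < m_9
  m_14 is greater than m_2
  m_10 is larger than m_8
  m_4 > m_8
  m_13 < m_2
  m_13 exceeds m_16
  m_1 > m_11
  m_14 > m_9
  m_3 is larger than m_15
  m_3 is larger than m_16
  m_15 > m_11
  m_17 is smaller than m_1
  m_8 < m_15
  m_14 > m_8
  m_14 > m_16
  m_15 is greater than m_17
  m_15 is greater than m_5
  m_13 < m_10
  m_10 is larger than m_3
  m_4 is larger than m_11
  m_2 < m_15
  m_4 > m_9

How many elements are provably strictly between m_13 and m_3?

The relations place m_13 below m_3. An element lies strictly between them when it is forced above m_13 and also forced below m_3.
Above m_13: {m_2, m_15, m_10, m_14}. Below m_3: {m_17, m_11, m_16, m_8, m_2, m_5, m_15}.
Intersection: {m_2, m_15} — 2.

2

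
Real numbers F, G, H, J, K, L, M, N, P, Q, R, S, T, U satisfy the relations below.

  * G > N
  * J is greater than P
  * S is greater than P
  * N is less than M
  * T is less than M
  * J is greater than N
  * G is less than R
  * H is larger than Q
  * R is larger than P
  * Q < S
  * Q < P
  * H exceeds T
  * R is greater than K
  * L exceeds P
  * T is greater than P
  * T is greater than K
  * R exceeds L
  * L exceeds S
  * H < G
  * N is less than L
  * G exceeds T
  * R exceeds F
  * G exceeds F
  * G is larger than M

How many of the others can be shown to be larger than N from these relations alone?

5

From N the given relations immediately reach J, M, L, G.
From those, R — 5 in total.
Nothing else is reachable above N; 5 in all.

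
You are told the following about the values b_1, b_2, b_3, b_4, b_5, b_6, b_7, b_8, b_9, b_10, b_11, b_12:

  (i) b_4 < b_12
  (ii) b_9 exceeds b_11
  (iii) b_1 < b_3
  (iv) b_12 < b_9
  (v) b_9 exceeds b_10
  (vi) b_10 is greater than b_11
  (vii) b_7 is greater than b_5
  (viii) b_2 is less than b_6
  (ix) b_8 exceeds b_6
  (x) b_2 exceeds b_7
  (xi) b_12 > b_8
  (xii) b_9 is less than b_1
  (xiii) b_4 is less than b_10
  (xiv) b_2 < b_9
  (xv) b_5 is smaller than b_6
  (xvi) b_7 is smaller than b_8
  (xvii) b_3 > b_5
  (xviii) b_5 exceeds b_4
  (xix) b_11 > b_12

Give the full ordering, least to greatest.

The consecutive links are each given: b_4 < b_5; b_5 < b_7; b_7 < b_2; b_2 < b_6; b_6 < b_8; b_8 < b_12; b_12 < b_11; b_11 < b_10; b_10 < b_9; b_9 < b_1; b_1 < b_3.

b_4 < b_5 < b_7 < b_2 < b_6 < b_8 < b_12 < b_11 < b_10 < b_9 < b_1 < b_3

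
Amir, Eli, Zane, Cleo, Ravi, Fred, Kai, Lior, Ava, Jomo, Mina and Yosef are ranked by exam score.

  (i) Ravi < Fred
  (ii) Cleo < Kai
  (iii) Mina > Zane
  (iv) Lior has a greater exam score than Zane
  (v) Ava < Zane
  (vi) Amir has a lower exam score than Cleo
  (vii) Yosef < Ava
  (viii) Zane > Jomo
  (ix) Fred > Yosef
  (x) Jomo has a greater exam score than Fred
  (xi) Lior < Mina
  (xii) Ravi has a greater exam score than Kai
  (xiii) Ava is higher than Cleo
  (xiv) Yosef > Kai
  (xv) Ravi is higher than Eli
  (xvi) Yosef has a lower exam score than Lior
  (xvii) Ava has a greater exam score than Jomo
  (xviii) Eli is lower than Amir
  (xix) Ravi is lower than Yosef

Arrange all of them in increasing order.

Nothing is placed below Eli, so it is least; from there Eli < Amir; Amir < Cleo; Cleo < Kai; Kai < Ravi; Ravi < Yosef; Yosef < Fred; Fred < Jomo; Jomo < Ava; Ava < Zane; Zane < Lior; Lior < Mina, each given directly.

Eli < Amir < Cleo < Kai < Ravi < Yosef < Fred < Jomo < Ava < Zane < Lior < Mina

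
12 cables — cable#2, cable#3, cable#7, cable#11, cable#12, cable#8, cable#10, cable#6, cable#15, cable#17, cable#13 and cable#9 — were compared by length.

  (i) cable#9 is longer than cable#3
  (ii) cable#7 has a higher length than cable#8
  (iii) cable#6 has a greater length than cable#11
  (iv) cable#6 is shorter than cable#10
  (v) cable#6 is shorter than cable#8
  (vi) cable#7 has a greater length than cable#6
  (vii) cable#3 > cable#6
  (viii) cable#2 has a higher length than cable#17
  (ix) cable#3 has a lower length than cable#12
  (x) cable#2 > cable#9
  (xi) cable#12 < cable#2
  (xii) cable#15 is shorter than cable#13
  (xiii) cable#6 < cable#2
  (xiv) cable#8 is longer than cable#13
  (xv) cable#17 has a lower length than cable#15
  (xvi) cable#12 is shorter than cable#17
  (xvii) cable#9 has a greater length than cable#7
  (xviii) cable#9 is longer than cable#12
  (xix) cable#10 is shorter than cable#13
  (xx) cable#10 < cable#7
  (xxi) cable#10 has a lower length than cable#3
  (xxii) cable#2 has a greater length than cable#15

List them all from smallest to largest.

Nothing is placed below cable#11, so it is least; from there cable#11 < cable#6; cable#6 < cable#10; cable#10 < cable#3; cable#3 < cable#12; cable#12 < cable#17; cable#17 < cable#15; cable#15 < cable#13; cable#13 < cable#8; cable#8 < cable#7; cable#7 < cable#9; cable#9 < cable#2, each given directly.

cable#11 < cable#6 < cable#10 < cable#3 < cable#12 < cable#17 < cable#15 < cable#13 < cable#8 < cable#7 < cable#9 < cable#2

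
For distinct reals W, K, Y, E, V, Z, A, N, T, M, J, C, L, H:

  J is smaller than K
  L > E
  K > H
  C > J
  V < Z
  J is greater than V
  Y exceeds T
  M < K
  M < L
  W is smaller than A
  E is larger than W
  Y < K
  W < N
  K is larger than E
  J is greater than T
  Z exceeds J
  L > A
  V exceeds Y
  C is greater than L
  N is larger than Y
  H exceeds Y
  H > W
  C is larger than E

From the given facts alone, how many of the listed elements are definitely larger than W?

Directly above W: A, E, H, N.
One step further: L, K, C (7 so far).
No other element is forced above W by the given relations, so the count is 7.

7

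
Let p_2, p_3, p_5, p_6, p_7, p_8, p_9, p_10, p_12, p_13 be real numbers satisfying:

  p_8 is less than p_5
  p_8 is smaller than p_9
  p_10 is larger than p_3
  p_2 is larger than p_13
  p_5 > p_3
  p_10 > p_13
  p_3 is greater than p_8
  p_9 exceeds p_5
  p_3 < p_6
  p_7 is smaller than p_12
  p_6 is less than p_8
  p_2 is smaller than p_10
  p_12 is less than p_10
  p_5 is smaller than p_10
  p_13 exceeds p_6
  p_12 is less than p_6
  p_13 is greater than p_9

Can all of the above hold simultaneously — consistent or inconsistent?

inconsistent

Chaining the given relations yields p_6 < p_8 < p_3, so p_6 < p_3. But one relation states p_3 < p_6. These cannot both hold.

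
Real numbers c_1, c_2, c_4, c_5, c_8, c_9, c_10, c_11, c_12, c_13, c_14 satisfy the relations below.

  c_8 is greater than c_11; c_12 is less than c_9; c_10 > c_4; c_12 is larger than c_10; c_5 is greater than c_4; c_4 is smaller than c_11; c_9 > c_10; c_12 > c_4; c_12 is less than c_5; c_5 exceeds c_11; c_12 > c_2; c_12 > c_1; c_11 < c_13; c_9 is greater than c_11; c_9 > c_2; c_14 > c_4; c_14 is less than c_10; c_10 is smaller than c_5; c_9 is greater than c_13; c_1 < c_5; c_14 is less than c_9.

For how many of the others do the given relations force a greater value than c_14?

The elements the relations force above c_14 are c_10, c_12, c_9, c_5 — no chain reaches any other.
That is 4.

4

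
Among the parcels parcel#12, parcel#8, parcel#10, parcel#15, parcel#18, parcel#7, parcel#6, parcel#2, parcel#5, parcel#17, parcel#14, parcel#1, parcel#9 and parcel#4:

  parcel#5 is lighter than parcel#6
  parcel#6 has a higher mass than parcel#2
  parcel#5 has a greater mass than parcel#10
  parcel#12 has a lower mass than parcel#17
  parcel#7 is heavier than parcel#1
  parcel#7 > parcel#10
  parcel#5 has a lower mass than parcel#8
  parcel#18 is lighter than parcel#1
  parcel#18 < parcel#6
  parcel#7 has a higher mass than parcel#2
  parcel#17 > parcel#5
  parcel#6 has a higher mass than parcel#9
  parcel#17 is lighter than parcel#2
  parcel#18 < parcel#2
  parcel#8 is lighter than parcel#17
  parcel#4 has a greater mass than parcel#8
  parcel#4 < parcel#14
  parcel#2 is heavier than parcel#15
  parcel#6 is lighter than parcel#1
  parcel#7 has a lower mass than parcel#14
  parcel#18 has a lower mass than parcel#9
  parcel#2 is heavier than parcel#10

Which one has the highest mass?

Chaining downward from parcel#14: directly below it, parcel#4, parcel#7; then parcel#10, parcel#8, parcel#2, parcel#1; then parcel#5, parcel#18, parcel#17, parcel#15, parcel#6; then parcel#9, parcel#12.
That covers every other element, and nothing is given above parcel#14, so parcel#14 is the highest mass.

parcel#14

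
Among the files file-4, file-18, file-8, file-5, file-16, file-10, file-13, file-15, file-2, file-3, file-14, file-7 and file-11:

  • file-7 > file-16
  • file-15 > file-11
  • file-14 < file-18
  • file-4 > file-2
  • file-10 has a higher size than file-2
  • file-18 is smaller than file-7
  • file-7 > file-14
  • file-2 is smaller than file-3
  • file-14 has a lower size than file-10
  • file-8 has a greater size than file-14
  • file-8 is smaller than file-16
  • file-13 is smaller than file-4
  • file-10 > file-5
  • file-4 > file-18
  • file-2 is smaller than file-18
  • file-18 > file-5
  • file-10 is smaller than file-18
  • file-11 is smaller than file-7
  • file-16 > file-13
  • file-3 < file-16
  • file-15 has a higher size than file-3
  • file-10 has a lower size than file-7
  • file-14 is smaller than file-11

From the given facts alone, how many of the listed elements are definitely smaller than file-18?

4

The elements the relations force below file-18 are file-2, file-14, file-5, file-10 — no chain reaches any other.
That is 4.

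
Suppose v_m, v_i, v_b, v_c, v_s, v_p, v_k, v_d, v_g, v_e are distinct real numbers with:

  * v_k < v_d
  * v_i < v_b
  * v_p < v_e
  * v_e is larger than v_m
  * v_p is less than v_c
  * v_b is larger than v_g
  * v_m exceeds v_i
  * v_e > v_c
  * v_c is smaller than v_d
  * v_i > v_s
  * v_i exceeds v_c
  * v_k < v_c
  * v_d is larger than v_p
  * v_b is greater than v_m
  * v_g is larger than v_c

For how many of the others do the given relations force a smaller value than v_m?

5

From v_m the given relations immediately reach v_i.
From those, v_c, v_s — 3 in total.
From those, v_p, v_k — 5 in total.
Nothing else is reachable below v_m; 5 in all.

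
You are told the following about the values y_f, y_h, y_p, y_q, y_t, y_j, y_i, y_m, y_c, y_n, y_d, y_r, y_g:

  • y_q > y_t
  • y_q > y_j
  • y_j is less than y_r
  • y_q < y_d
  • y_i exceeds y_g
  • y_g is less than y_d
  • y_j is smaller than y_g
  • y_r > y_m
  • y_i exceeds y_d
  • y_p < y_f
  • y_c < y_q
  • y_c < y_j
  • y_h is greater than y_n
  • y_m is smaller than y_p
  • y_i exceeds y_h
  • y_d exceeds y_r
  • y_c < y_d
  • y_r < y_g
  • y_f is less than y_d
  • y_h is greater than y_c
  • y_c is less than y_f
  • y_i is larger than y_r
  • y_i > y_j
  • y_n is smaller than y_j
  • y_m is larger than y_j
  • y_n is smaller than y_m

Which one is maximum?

y_i

Chaining downward from y_i: directly below it, y_j, y_r, y_g, y_h, y_d; then y_c, y_n, y_m, y_f, y_q; then y_t, y_p.
That covers every other element, and nothing is given above y_i, so y_i is the maximum.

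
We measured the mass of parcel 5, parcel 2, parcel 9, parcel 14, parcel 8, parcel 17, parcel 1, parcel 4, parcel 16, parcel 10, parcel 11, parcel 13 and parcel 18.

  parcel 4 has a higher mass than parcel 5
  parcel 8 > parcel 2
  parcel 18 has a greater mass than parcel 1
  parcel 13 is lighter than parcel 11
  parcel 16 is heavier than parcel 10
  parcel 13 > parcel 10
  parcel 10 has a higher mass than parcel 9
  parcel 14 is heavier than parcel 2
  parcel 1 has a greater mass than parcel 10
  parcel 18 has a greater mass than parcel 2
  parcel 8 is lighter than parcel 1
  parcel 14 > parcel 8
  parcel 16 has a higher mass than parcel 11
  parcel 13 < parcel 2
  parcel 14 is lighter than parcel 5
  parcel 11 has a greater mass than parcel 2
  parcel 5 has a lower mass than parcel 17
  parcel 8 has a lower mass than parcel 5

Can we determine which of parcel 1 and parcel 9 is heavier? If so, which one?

parcel 1

Following the relations from parcel 9: parcel 9 < parcel 10 < parcel 13 < parcel 2 < parcel 8 < parcel 1.
So parcel 1 is heavier.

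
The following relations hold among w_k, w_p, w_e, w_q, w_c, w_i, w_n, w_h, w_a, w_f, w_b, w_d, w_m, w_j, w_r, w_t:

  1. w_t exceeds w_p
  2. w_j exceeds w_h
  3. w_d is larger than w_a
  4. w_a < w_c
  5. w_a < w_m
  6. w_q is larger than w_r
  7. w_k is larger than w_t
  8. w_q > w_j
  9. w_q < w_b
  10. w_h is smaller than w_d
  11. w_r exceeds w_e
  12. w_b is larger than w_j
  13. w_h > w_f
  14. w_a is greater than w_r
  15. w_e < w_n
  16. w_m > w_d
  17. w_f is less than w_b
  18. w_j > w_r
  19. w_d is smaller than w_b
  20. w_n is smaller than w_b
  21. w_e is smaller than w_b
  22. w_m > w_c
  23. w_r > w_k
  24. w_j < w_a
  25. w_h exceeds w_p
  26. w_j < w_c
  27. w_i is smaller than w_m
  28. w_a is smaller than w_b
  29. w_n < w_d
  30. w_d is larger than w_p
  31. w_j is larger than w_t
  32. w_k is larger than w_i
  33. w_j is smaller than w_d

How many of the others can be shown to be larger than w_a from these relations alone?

4

From w_a the given relations immediately reach w_c, w_d, w_m, w_b.
No other element is forced above w_a by the given relations, so the count is 4.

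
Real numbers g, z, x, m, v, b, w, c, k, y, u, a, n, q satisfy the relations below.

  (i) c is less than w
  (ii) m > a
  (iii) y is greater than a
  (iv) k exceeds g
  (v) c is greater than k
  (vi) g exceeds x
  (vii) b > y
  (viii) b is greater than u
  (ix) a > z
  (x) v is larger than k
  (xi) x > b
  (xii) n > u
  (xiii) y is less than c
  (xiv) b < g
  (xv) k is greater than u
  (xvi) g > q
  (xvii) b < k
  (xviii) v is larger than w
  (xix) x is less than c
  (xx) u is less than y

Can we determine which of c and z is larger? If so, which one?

z < a and a < y give z < y.
Then y < b extends the chain to b.
Then b < x extends the chain to x.
With x < g: z < a < y < b < x < g.
Then g < k extends the chain to k.
With k < c: z < a < y < b < x < g < k < c.
So c is larger.

c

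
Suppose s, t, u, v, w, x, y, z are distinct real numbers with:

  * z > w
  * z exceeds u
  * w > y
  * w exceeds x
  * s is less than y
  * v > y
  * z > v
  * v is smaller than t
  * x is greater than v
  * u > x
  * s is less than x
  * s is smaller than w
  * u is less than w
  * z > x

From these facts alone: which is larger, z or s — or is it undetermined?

z

Chaining the given relations: s < y < v < x < u < z.
So z is larger.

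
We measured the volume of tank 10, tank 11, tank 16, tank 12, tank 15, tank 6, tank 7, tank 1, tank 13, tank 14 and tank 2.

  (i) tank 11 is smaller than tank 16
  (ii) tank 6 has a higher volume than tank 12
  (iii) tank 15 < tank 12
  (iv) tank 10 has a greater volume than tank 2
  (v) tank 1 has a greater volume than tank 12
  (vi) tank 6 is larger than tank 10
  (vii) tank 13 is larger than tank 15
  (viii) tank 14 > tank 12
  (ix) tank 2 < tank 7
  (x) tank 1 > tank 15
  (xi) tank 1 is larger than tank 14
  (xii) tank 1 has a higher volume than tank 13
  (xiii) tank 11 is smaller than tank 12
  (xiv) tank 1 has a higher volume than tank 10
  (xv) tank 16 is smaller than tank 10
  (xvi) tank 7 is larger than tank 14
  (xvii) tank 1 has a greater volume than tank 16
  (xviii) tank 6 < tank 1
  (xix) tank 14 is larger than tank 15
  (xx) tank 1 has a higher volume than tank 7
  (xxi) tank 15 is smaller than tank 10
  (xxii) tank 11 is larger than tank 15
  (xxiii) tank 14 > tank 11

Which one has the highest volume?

Chaining downward from tank 1: directly below it, tank 15, tank 16, tank 12, tank 10, tank 13, tank 14, tank 6, tank 7; then tank 11, tank 2.
That covers every other element, and nothing is given above tank 1, so tank 1 is the highest volume.

tank 1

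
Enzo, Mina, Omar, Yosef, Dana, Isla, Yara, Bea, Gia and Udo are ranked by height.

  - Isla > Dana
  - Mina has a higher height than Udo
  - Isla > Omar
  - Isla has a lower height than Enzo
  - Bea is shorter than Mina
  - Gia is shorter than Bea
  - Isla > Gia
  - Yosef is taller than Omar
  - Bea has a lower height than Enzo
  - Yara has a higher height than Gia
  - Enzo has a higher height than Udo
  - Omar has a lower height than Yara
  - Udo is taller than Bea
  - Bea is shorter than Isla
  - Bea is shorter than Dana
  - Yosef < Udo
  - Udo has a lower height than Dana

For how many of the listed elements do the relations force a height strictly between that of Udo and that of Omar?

The relations place Omar below Udo. An element lies strictly between them when it is forced above Omar and also forced below Udo.
Above Omar: {Yosef, Dana, Isla, Yara, Mina, Enzo}. Below Udo: {Gia, Bea, Yosef}.
Intersection: {Yosef} — 1.

1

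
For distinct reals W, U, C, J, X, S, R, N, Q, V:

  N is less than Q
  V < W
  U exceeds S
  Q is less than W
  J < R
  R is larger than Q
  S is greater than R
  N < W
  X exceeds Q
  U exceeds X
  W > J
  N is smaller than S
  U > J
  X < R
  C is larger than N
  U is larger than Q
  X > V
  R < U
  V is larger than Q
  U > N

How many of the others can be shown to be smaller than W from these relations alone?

From W the given relations immediately reach N, Q, V, J.
No other element is forced below W by the given relations, so the count is 4.

4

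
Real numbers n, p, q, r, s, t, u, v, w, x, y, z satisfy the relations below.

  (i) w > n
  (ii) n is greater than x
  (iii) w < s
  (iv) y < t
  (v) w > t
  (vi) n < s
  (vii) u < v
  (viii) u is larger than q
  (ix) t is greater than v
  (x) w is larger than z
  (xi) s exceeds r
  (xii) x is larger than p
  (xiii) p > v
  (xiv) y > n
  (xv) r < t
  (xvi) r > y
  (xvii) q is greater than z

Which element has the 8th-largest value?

p

The consecutive relations fix a unique order: z < q < u < v < p < x < n < y < r < t < w < s.
Counting 8 from the largest end gives p.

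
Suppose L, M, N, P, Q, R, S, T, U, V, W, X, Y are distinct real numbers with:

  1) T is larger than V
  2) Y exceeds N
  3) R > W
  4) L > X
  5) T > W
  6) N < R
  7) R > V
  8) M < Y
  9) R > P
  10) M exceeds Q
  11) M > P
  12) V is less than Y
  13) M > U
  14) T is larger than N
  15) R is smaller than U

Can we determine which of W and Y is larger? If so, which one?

W < R < U < M < Y, by transitivity through R, U, M.
So Y is larger.

Y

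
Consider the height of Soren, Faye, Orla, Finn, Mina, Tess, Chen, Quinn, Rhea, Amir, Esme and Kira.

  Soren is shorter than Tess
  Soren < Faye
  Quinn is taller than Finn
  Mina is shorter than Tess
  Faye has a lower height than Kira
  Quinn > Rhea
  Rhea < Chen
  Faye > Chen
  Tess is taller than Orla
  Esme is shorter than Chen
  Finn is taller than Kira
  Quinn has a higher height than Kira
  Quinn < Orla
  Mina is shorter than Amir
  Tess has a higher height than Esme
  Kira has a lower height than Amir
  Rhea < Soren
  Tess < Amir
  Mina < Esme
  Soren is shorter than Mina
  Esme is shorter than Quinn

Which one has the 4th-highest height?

Piecing the relations together gives one ordering: Rhea < Soren < Mina < Esme < Chen < Faye < Kira < Finn < Quinn < Orla < Tess < Amir.
The 4th largest is Quinn.

Quinn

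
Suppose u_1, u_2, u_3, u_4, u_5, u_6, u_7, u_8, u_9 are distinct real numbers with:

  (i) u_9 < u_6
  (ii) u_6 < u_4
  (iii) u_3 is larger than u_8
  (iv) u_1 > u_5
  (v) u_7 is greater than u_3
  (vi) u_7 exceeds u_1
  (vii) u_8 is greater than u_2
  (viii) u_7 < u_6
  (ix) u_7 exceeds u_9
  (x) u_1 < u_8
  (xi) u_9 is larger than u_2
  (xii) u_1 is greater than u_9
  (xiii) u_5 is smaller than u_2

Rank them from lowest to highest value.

The consecutive links are each given: u_5 < u_2; u_2 < u_9; u_9 < u_1; u_1 < u_8; u_8 < u_3; u_3 < u_7; u_7 < u_6; u_6 < u_4.

u_5 < u_2 < u_9 < u_1 < u_8 < u_3 < u_7 < u_6 < u_4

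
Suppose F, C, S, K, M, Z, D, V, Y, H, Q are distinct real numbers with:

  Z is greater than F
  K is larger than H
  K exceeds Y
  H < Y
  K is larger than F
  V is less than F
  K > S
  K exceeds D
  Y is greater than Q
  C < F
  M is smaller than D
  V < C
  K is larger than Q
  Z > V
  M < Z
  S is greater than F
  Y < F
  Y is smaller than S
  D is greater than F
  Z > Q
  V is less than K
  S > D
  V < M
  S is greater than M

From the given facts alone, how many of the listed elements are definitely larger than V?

The elements the relations force above V are C, F, M, D, S, Z, K — no chain reaches any other.
That is 7.

7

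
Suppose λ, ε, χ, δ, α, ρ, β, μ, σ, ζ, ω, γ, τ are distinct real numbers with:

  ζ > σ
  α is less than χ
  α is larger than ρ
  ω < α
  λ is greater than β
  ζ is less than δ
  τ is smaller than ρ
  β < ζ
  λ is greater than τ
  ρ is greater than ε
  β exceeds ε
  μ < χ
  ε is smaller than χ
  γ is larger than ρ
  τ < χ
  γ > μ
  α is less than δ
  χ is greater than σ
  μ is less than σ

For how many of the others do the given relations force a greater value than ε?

The elements the relations force above ε are β, ρ, λ, α, χ, γ, ζ, δ — no chain reaches any other.
That is 8.

8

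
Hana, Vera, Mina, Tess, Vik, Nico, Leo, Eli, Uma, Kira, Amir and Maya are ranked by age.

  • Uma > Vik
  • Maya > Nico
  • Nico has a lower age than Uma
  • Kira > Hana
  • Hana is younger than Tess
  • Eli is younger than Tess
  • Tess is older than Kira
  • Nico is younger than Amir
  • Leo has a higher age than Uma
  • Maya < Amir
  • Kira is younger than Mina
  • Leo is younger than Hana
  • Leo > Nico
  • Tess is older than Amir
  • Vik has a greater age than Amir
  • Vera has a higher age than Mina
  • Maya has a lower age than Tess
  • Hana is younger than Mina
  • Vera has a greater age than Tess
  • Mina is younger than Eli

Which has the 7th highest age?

Chaining the given pairs: Nico < Maya < Amir < Vik < Uma < Leo < Hana < Kira < Mina < Eli < Tess < Vera.
The 7th largest is Leo.

Leo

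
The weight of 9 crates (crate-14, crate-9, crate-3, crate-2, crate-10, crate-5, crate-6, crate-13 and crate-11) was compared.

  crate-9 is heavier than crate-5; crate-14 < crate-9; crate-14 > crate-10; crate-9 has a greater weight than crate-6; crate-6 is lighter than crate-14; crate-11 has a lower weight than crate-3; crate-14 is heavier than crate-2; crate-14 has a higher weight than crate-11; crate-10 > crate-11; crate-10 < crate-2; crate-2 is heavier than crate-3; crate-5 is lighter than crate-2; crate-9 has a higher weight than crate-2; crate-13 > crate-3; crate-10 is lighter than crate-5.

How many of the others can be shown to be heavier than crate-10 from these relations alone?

4

From crate-10 the given relations immediately reach crate-5, crate-2, crate-14.
From those, crate-9 — 4 in total.
No other element is forced above crate-10 by the given relations, so the count is 4.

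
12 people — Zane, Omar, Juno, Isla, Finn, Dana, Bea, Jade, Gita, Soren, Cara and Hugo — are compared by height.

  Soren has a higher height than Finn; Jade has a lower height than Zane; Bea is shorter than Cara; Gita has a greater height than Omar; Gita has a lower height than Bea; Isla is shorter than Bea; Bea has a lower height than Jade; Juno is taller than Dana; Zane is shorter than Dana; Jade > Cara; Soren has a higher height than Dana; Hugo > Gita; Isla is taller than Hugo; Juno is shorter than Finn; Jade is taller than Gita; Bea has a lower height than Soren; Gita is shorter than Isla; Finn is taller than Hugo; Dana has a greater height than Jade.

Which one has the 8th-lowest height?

Piecing the relations together gives one ordering: Omar < Gita < Hugo < Isla < Bea < Cara < Jade < Zane < Dana < Juno < Finn < Soren.
Counting 8 from the smallest end gives Zane.

Zane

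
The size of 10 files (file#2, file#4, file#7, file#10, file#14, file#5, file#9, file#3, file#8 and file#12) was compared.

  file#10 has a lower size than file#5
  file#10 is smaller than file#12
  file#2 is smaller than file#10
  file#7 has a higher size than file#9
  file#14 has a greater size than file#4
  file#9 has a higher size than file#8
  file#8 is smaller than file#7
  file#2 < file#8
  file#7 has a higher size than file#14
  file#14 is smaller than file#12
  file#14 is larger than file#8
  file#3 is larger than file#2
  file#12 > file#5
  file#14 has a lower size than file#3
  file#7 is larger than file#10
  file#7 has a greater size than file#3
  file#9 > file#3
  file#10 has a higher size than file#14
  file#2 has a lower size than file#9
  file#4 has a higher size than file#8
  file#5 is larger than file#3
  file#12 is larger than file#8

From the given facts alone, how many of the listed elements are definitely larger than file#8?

From file#8 the given relations immediately reach file#4, file#14, file#9, file#12, file#7.
From those, file#3, file#10 — 7 in total.
From those, file#5 — 8 in total.
Nothing else is reachable above file#8; 8 in all.

8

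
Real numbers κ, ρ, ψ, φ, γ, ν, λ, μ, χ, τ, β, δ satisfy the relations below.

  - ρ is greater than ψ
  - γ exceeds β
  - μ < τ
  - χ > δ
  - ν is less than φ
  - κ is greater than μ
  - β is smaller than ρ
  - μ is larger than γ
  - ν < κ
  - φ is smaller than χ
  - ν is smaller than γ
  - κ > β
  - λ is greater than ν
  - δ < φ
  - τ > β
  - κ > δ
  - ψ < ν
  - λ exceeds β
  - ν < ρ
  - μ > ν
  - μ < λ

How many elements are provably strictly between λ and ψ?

The relations place ψ below λ. An element lies strictly between them when it is forced above ψ and also forced below λ.
Above ψ: {ν, φ, γ, χ, μ, ρ, κ, τ}. Below λ: {ν, β, γ, μ}.
Intersection: {ν, γ, μ} — 3.

3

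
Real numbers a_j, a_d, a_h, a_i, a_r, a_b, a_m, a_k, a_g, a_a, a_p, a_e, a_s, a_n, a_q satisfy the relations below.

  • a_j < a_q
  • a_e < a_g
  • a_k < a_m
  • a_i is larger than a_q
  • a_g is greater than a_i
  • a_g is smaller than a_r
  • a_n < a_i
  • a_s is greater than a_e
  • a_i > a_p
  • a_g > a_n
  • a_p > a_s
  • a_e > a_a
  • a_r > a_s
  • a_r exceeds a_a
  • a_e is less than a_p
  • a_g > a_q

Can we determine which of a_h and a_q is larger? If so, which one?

undetermined

Following every chain through a_h: nothing is chained to a_h.
a_q is not reached, and no chain runs the other way from a_q to a_h.
So the given relations leave the order of a_h and a_q undetermined.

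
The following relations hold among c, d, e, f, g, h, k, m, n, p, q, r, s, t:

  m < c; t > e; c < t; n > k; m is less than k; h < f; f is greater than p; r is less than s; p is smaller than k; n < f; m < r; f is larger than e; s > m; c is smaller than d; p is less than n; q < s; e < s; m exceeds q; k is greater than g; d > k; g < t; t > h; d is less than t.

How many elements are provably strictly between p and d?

1

Chaining upward from p reaches: k, n, f, t.
Chaining downward from d reaches: g, q, m, k, c.
Strictly between p and d are those in both lists: k — 1 element.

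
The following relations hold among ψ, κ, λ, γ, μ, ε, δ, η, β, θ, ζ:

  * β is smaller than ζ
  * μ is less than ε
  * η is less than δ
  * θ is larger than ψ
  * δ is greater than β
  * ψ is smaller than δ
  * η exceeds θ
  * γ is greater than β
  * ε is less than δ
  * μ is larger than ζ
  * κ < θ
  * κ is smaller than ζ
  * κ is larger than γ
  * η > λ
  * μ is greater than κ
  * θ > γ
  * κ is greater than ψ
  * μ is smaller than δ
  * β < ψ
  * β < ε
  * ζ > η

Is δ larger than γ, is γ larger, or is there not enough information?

δ

γ < κ and κ < θ give γ < θ.
Then θ < η extends the chain to η.
Then η < ζ extends the chain to ζ.
Then ζ < μ extends the chain to μ.
Then μ < ε extends the chain to ε.
Then ε < δ extends the chain to δ.
So δ is larger.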